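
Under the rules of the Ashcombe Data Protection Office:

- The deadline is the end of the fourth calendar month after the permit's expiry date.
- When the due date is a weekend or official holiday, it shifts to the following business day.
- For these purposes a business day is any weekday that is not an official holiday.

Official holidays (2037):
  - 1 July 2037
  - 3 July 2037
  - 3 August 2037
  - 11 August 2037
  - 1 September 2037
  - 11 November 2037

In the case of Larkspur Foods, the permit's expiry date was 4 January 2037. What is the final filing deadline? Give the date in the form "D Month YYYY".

The fourth month after 4 January 2037 is May 2037, whose last day is 31 May 2037.
31 May 2037 is a Sunday, so it moves to the next business day, 1 June 2037 (Monday).
Deadline: 1 June 2037.

1 June 2037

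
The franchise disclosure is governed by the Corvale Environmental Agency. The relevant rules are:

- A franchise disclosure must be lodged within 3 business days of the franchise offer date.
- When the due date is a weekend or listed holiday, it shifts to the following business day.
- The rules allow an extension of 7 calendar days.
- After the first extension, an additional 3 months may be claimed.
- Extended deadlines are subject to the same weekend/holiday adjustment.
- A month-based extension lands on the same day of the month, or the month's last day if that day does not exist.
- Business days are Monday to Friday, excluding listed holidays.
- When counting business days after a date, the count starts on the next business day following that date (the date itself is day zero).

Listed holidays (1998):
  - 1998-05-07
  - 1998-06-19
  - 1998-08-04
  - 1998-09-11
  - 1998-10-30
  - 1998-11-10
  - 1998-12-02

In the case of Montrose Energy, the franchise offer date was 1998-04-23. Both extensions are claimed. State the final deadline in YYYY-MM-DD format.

Counting 3 business days after 1998-04-23 (skipping weekends and listed holidays) reaches 1998-04-28.
Since 1998-04-28 is a Tuesday and not a holiday, the date is unchanged.
The 7-calendar-day extension moves the deadline from 1998-04-28 to 1998-05-05.
1998-05-05 is a Tuesday and not a listed holiday, so it stands.
The 3 months extension carries 1998-05-05 to 1998-08-05.
1998-08-05 is a Wednesday and not a listed holiday, so it stands.
Deadline: 1998-08-05.

1998-08-05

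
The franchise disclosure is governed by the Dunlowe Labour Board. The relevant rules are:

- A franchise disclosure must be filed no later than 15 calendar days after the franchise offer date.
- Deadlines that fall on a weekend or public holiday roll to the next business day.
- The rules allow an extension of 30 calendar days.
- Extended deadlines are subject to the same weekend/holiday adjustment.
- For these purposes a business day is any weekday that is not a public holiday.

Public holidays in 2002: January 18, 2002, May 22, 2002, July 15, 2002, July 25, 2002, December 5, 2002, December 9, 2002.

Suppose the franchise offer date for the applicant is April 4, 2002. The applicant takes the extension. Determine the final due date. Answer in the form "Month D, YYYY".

May 20, 2002

15 calendar days after April 4, 2002 is April 19, 2002.
April 19, 2002 is a Friday and not a listed holiday, so it stands.
Add the 30 calendar-day extension to April 19, 2002: May 19, 2002.
May 19, 2002 is a Sunday, so it moves to the next business day, May 20, 2002 (Monday).
Deadline: May 20, 2002.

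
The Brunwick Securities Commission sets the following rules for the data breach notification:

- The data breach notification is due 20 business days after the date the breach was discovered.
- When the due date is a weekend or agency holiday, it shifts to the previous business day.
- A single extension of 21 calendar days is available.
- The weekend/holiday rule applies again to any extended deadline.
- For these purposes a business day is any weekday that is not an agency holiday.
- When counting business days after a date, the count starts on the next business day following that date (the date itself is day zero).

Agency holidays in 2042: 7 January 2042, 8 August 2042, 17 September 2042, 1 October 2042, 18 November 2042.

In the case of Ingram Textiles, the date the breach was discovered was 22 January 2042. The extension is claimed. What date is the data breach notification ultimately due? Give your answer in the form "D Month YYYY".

Starting the day after 22 January 2042 and counting 20 business days lands on 19 February 2042.
19 February 2042 is a Wednesday and not a listed holiday, so it stands.
The 21-calendar-day extension moves the deadline from 19 February 2042 to 12 March 2042.
12 March 2042 is a Wednesday and not a listed holiday, so it stands.
Deadline: 12 March 2042.

12 March 2042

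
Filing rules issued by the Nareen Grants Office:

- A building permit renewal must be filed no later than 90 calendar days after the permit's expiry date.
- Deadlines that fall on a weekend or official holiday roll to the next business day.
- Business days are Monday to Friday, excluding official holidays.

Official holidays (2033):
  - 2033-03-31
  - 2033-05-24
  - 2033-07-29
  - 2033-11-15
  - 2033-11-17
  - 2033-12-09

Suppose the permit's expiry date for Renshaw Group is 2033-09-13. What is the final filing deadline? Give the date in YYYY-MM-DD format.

Adding 90 calendar days to 2033-09-13 gives 2033-12-12.
Since 2033-12-12 is a Monday and not a holiday, the date is unchanged.
Deadline: 2033-12-12.

2033-12-12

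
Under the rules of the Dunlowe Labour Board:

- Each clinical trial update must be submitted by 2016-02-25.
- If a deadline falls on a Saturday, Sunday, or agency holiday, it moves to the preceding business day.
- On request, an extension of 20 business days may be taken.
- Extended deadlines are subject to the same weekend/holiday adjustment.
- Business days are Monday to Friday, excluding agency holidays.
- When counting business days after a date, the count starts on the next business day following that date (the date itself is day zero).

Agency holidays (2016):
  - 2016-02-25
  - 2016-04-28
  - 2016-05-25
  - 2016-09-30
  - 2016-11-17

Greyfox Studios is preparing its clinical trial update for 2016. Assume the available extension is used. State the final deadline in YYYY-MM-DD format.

2016-03-24

The statutory due date is 2016-02-25.
2016-02-25 is a listed holiday, so it moves to the preceding business day, 2016-02-24 (Wednesday).
Counting 20 further business days from 2016-02-24 reaches 2016-03-24.
Since 2016-03-24 is a Thursday and not a holiday, the date is unchanged.
Deadline: 2016-03-24.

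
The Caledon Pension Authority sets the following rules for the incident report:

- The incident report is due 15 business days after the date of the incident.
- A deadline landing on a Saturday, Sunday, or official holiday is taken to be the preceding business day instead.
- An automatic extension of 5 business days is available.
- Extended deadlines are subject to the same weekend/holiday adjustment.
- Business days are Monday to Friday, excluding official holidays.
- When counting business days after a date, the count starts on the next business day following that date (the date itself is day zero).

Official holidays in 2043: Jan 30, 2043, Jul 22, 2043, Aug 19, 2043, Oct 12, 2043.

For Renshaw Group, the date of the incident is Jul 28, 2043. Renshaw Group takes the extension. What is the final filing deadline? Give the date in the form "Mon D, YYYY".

Starting the day after Jul 28, 2043 and counting 15 business days lands on Aug 18, 2043.
Aug 18, 2043 (Tuesday) is already a business day.
Counting 5 further business days from Aug 18, 2043 reaches Aug 26, 2043.
Aug 26, 2043 is a Wednesday and not a listed holiday, so it stands.
Final deadline: Aug 26, 2043.

Aug 26, 2043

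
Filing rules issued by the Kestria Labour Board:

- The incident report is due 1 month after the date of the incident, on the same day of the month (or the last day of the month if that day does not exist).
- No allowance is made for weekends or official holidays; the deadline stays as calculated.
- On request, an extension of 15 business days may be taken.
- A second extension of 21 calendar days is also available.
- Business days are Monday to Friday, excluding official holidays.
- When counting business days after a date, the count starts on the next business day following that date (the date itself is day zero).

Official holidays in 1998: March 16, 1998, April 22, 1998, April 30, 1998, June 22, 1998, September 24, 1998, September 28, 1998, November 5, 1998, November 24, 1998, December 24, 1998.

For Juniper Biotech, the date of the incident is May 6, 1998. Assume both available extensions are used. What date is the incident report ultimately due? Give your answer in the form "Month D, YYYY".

Moving 1 month forward from May 6, 1998 on the corresponding day gives June 6, 1998.
No adjustment is made for weekends or holidays, so June 6, 1998 stands.
Applying the 15-business-day extension: 15 business days after June 6, 1998 is June 29, 1998.
June 29, 1998 falls on a Monday. The rules make no weekend/holiday allowance, so it remains June 29, 1998.
Applying the 21-calendar-day extension: June 29, 1998 + 21 days = July 20, 1998.
July 20, 1998 is a Monday; no weekend or holiday adjustment applies.
So the filing is due July 20, 1998.

July 20, 1998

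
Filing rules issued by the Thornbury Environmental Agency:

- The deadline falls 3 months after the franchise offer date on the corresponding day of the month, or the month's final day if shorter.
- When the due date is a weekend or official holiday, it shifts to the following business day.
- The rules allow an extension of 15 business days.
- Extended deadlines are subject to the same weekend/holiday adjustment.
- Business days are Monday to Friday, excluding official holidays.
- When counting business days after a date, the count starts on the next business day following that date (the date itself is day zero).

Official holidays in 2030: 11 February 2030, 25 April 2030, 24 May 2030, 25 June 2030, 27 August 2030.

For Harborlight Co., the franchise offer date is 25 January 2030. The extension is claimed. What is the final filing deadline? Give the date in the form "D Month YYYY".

3 months from 25 January 2030 is 25 April 2030.
25 April 2030 is a listed holiday; the next business day is 26 April 2030 (Friday).
Applying the 15-business-day extension: 15 business days after 26 April 2030 is 17 May 2030.
17 May 2030 falls on a Friday, which is a business day, so no adjustment is needed.
So the filing is due 17 May 2030.

17 May 2030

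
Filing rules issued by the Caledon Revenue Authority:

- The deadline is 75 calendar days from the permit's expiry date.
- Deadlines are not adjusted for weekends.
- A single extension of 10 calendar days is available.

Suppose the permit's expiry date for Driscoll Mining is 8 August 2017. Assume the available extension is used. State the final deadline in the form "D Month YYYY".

1 November 2017

75 calendar days after 8 August 2017 is 22 October 2017.
22 October 2017 falls on a Sunday. The rules make no weekend/holiday allowance, so it remains 22 October 2017.
With the 10-day extension, 22 October 2017 becomes 1 November 2017.
No adjustment is made for weekends or holidays, so 1 November 2017 stands.
So the filing is due 1 November 2017.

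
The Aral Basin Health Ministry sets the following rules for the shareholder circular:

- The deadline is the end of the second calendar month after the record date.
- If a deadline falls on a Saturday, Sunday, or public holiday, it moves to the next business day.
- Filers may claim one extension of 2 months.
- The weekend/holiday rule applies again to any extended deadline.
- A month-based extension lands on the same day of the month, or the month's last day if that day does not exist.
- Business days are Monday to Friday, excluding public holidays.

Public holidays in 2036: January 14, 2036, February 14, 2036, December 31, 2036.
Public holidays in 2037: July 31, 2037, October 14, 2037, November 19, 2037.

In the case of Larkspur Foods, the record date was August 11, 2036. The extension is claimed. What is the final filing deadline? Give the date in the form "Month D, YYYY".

January 1, 2037

2 months after August 11, 2036 falls in October 2036; the last day of that month is October 31, 2036.
October 31, 2036 is a Friday and not a listed holiday, so it stands.
The 2 months extension carries October 31, 2036 to December 31, 2036.
December 31, 2036 is a listed holiday; the next business day is January 1, 2037 (Thursday).
The final due date is January 1, 2037.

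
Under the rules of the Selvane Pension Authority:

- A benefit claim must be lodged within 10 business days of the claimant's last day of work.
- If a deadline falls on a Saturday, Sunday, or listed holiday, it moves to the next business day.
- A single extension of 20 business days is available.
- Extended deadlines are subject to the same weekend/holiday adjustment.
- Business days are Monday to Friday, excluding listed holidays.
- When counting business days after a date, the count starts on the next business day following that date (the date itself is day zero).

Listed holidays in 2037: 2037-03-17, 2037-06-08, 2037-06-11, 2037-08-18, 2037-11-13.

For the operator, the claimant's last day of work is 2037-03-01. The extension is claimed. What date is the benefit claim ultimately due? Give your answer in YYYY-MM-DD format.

Counting 10 business days after 2037-03-01 (skipping weekends and listed holidays) reaches 2037-03-13.
Since 2037-03-13 is a Friday and not a holiday, the date is unchanged.
The 20-business-day extension runs from 2037-03-13 to 2037-04-13.
Since 2037-04-13 is a Monday and not a holiday, the date is unchanged.
Final deadline: 2037-04-13.

2037-04-13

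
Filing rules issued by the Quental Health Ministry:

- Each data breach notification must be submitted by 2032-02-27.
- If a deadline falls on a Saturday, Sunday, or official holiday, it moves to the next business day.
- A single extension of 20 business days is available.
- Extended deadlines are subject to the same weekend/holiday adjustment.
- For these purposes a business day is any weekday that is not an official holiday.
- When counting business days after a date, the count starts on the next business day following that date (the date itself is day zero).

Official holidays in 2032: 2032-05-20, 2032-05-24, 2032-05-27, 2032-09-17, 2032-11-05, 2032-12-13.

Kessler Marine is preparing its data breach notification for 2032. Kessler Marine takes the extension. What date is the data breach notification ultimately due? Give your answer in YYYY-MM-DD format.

Start from the fixed due date, 2032-02-27.
2032-02-27 falls on a Friday, which is a business day, so no adjustment is needed.
Applying the 20-business-day extension: 20 business days after 2032-02-27 is 2032-03-26.
2032-03-26 is a Friday and not a listed holiday, so it stands.
Final deadline: 2032-03-26.

2032-03-26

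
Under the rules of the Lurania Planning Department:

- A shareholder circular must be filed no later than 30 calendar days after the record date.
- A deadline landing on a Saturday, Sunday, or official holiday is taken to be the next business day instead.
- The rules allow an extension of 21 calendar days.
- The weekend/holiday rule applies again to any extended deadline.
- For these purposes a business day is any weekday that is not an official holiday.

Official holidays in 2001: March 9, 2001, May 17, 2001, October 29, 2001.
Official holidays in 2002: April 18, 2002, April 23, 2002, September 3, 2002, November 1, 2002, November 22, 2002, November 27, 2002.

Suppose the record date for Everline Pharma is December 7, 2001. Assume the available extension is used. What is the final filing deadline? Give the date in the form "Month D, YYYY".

January 28, 2002

30 calendar days after December 7, 2001 is January 6, 2002.
January 6, 2002 falls on a Sunday. Rolling to the next business day gives January 7, 2002, a Monday.
Add the 21 calendar-day extension to January 7, 2002: January 28, 2002.
January 28, 2002 falls on a Monday, which is a business day, so no adjustment is needed.
So the filing is due January 28, 2002.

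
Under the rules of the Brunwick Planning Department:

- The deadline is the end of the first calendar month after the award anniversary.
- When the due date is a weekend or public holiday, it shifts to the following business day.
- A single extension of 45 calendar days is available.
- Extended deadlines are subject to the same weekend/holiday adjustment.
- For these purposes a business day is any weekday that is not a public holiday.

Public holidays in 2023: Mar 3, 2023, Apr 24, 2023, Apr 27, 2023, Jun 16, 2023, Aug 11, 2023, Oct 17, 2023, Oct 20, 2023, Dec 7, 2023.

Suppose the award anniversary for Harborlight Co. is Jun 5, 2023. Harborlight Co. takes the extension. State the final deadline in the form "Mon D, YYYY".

The first month after Jun 5, 2023 is July 2023, whose last day is Jul 31, 2023.
Jul 31, 2023 is a Monday and not a listed holiday, so it stands.
Add the 45 calendar-day extension to Jul 31, 2023: Sep 14, 2023.
Sep 14, 2023 is a Thursday and not a listed holiday, so it stands.
So the filing is due Sep 14, 2023.

Sep 14, 2023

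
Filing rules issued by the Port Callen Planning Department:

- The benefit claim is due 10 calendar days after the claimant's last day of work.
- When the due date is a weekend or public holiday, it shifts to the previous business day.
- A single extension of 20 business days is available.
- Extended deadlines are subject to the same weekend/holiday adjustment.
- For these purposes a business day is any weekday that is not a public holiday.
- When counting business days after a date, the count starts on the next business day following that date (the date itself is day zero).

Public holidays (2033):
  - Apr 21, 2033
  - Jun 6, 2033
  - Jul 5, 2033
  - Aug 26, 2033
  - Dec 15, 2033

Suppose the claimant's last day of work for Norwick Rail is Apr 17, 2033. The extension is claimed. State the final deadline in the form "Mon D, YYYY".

May 25, 2033

Adding 10 calendar days to Apr 17, 2033 gives Apr 27, 2033.
Since Apr 27, 2033 is a Wednesday and not a holiday, the date is unchanged.
Applying the 20-business-day extension: 20 business days after Apr 27, 2033 is May 25, 2033.
May 25, 2033 (Wednesday) is already a business day.
So the filing is due May 25, 2033.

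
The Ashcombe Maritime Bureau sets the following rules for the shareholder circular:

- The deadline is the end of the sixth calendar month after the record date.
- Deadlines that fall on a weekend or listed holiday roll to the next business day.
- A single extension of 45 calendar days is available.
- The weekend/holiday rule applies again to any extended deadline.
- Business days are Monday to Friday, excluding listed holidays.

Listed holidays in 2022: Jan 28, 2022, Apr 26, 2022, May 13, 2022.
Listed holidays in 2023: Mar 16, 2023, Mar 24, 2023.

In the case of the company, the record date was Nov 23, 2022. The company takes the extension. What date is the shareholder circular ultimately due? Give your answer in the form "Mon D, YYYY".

6 months after Nov 23, 2022 is May 2023; that month ends on May 31, 2023.
May 31, 2023 is a Wednesday and not a listed holiday, so it stands.
The 45-calendar-day extension moves the deadline from May 31, 2023 to Jul 15, 2023.
Because Jul 15, 2023 is a Saturday, the deadline becomes Jul 17, 2023 (Monday).
Final deadline: Jul 17, 2023.

Jul 17, 2023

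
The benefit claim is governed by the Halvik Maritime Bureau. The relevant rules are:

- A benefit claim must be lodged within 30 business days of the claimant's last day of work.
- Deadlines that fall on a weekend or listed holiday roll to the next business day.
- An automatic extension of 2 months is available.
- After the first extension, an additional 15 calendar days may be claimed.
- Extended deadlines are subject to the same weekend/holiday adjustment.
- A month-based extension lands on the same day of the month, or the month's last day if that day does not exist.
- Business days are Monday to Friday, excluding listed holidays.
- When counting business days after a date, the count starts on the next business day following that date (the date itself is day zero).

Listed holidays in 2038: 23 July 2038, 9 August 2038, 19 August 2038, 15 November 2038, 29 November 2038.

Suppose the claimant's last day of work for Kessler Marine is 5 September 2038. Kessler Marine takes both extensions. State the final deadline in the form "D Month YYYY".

30 business days after 5 September 2038, excluding weekends and holidays, is 15 October 2038.
15 October 2038 is a Friday and not a listed holiday, so it stands.
The 2 months extension carries 15 October 2038 to 15 December 2038.
15 December 2038 is a Wednesday and not a listed holiday, so it stands.
The 15-calendar-day extension moves the deadline from 15 December 2038 to 30 December 2038.
Since 30 December 2038 is a Thursday and not a holiday, the date is unchanged.
Deadline: 30 December 2038.

30 December 2038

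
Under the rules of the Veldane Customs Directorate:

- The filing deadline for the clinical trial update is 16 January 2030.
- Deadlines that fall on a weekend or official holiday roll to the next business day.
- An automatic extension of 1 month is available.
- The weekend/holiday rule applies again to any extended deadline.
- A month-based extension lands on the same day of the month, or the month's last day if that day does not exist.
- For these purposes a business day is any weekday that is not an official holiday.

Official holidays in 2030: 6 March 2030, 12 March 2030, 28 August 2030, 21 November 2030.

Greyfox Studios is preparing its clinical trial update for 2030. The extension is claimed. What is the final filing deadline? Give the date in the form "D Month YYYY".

The stated deadline is 16 January 2030.
16 January 2030 falls on a Wednesday, which is a business day, so no adjustment is needed.
Add 1 month to 16 January 2030: 16 February 2030.
Because 16 February 2030 is a Saturday, the deadline becomes 18 February 2030 (Monday).
Final deadline: 18 February 2030.

18 February 2030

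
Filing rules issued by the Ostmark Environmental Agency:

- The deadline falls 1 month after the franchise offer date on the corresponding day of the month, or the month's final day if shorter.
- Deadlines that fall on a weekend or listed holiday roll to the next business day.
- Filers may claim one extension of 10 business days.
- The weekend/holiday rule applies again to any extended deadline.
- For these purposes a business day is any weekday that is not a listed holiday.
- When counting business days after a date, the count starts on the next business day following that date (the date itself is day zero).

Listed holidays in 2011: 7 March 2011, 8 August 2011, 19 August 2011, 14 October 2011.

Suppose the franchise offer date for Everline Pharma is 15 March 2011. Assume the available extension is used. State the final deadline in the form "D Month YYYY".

1 month from 15 March 2011 is 15 April 2011.
15 April 2011 falls on a Friday, which is a business day, so no adjustment is needed.
Applying the 10-business-day extension: 10 business days after 15 April 2011 is 29 April 2011.
29 April 2011 falls on a Friday, which is a business day, so no adjustment is needed.
Final deadline: 29 April 2011.

29 April 2011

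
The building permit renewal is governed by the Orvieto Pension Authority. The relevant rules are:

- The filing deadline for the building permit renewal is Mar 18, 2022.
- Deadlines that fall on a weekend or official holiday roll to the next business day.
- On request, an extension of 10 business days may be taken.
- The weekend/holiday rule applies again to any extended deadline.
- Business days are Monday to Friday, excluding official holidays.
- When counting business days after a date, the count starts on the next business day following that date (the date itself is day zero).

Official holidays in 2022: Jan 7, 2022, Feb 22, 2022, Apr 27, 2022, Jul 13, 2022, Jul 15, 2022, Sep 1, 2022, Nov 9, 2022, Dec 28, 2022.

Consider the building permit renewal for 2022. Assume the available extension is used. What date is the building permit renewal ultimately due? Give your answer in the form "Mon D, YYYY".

Apr 1, 2022

The stated deadline is Mar 18, 2022.
Mar 18, 2022 (Friday) is already a business day.
Counting 10 further business days from Mar 18, 2022 reaches Apr 1, 2022.
Since Apr 1, 2022 is a Friday and not a holiday, the date is unchanged.
The final due date is Apr 1, 2022.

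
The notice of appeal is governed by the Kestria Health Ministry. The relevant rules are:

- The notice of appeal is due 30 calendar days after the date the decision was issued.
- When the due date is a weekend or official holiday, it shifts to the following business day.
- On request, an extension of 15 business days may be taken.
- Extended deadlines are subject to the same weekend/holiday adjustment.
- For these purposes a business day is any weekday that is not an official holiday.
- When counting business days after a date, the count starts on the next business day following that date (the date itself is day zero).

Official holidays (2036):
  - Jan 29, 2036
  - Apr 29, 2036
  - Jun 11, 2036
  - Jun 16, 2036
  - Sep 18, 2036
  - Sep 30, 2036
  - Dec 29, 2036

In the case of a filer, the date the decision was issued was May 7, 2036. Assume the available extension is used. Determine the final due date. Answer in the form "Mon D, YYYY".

From May 7, 2036, 30 calendar days later is Jun 6, 2036.
Jun 6, 2036 is a Friday and not a listed holiday, so it stands.
Counting 15 further business days from Jun 6, 2036 reaches Jul 1, 2036.
Jul 1, 2036 (Tuesday) is already a business day.
Deadline: Jul 1, 2036.

Jul 1, 2036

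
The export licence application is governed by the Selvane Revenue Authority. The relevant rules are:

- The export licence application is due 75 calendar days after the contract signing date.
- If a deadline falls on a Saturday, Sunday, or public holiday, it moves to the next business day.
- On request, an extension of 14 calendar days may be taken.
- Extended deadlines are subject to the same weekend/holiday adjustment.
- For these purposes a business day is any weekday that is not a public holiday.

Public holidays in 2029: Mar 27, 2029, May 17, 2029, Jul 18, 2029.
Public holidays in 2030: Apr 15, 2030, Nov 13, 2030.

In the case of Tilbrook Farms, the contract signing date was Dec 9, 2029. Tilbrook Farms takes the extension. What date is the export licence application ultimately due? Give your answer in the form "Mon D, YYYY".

75 calendar days after Dec 9, 2029 is Feb 22, 2030.
Feb 22, 2030 (Friday) is already a business day.
The 14-calendar-day extension moves the deadline from Feb 22, 2030 to Mar 8, 2030.
Since Mar 8, 2030 is a Friday and not a holiday, the date is unchanged.
So the filing is due Mar 8, 2030.

Mar 8, 2030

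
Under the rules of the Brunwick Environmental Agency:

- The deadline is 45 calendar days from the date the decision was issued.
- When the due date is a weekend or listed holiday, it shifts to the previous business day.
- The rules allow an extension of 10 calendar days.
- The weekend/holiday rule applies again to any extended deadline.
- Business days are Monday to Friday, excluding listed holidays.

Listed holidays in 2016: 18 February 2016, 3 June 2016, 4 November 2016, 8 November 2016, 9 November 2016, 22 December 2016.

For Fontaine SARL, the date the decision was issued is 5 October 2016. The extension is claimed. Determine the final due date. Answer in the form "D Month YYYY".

28 November 2016

45 calendar days after 5 October 2016 is 19 November 2016.
Because 19 November 2016 is a Saturday, the deadline becomes 18 November 2016 (Friday).
Add the 10 calendar-day extension to 18 November 2016: 28 November 2016.
28 November 2016 falls on a Monday, which is a business day, so no adjustment is needed.
Deadline: 28 November 2016.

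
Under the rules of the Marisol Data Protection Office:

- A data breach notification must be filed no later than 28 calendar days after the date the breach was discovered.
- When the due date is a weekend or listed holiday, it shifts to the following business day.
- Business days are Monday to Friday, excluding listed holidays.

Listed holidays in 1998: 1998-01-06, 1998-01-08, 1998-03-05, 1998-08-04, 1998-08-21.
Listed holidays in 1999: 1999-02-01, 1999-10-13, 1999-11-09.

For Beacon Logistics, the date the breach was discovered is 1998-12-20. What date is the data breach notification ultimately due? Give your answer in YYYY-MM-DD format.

1999-01-18

28 calendar days after 1998-12-20 is 1999-01-17.
1999-01-17 falls on a Sunday. Rolling to the next business day gives 1999-01-18, a Monday.
Deadline: 1999-01-18.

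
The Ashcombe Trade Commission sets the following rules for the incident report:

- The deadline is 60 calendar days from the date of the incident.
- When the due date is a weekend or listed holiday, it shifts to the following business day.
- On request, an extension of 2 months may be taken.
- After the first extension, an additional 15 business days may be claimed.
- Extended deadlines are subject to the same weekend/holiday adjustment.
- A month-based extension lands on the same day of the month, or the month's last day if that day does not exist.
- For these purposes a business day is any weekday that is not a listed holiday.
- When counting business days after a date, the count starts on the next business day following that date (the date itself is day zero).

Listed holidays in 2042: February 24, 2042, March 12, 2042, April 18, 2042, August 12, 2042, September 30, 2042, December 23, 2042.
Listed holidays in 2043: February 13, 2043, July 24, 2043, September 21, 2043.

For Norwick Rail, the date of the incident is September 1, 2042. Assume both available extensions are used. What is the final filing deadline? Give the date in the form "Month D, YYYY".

January 21, 2043

Adding 60 calendar days to September 1, 2042 gives October 31, 2042.
October 31, 2042 falls on a Friday, which is a business day, so no adjustment is needed.
The 2 months extension carries October 31, 2042 to December 31, 2042.
December 31, 2042 falls on a Wednesday, which is a business day, so no adjustment is needed.
Applying the 15-business-day extension: 15 business days after December 31, 2042 is January 21, 2043.
January 21, 2043 falls on a Wednesday, which is a business day, so no adjustment is needed.
Deadline: January 21, 2043.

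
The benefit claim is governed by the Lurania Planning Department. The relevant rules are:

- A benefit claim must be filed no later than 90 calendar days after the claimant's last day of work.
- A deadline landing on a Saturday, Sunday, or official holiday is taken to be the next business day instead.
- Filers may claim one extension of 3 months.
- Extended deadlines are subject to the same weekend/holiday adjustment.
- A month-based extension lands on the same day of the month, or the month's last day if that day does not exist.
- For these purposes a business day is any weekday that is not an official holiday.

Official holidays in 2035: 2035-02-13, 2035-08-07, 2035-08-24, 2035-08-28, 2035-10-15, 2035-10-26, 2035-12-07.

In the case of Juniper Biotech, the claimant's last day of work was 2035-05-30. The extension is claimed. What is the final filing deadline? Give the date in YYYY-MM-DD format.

2035-11-29

Trigger date 2035-05-30 + 90 calendar days = 2035-08-28.
2035-08-28 is a listed holiday, so it moves to the next business day, 2035-08-29 (Wednesday).
Applying the 3 months extension: 3 months after 2035-08-29 is 2035-11-29.
2035-11-29 falls on a Thursday, which is a business day, so no adjustment is needed.
Final deadline: 2035-11-29.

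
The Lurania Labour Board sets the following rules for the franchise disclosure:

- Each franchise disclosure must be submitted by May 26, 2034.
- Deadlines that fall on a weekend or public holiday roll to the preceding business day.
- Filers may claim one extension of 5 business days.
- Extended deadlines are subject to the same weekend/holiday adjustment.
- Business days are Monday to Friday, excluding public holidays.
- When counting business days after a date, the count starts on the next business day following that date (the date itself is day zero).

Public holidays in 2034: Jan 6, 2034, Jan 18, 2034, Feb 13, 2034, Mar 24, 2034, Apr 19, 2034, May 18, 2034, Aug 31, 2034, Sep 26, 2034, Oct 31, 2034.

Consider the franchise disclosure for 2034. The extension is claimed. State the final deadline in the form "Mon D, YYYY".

Jun 2, 2034

The stated deadline is May 26, 2034.
Since May 26, 2034 is a Friday and not a holiday, the date is unchanged.
Applying the 5-business-day extension: 5 business days after May 26, 2034 is Jun 2, 2034.
Jun 2, 2034 is a Friday and not a listed holiday, so it stands.
Final deadline: Jun 2, 2034.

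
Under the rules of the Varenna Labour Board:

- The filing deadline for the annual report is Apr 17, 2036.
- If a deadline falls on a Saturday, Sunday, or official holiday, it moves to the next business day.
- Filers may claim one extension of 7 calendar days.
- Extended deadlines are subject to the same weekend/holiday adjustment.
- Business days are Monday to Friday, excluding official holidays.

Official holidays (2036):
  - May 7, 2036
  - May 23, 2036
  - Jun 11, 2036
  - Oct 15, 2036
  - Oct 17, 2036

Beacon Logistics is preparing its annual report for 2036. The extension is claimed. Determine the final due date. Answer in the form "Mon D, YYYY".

Apr 24, 2036

The stated deadline is Apr 17, 2036.
Since Apr 17, 2036 is a Thursday and not a holiday, the date is unchanged.
Applying the 7-calendar-day extension: Apr 17, 2036 + 7 days = Apr 24, 2036.
Apr 24, 2036 falls on a Thursday, which is a business day, so no adjustment is needed.
Deadline: Apr 24, 2036.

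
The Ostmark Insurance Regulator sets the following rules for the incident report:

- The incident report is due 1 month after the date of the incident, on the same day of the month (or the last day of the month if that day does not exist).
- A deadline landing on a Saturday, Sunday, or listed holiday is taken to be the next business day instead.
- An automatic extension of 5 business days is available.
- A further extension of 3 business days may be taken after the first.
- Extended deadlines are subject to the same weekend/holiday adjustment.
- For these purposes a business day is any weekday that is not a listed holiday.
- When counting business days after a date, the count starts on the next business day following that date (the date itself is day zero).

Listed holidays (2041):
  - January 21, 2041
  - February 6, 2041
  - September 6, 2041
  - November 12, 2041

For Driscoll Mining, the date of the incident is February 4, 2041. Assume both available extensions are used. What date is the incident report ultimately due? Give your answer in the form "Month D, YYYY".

March 14, 2041

1 month from February 4, 2041 is March 4, 2041.
March 4, 2041 falls on a Monday, which is a business day, so no adjustment is needed.
Applying the 5-business-day extension: 5 business days after March 4, 2041 is March 11, 2041.
March 11, 2041 (Monday) is already a business day.
The 3-business-day extension runs from March 11, 2041 to March 14, 2041.
March 14, 2041 (Thursday) is already a business day.
So the filing is due March 14, 2041.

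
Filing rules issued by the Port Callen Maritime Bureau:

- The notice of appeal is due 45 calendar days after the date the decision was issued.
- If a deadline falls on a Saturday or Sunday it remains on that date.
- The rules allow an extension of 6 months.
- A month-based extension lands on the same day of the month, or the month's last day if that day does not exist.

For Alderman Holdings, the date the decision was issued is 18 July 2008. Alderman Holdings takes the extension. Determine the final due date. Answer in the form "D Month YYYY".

Adding 45 calendar days to 18 July 2008 gives 1 September 2008.
No adjustment is made for weekends or holidays, so 1 September 2008 stands.
Applying the 6 months extension: 6 months after 1 September 2008 is 1 March 2009.
1 March 2009 falls on a Sunday. The rules make no weekend/holiday allowance, so it remains 1 March 2009.
So the filing is due 1 March 2009.

1 March 2009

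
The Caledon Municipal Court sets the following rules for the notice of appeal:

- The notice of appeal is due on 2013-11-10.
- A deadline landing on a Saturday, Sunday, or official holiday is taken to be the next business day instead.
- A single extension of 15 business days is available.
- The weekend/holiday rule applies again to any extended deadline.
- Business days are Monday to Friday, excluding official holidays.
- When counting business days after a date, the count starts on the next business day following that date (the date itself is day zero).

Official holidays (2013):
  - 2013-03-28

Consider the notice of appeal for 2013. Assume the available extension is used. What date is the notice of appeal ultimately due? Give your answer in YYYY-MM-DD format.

The statutory due date is 2013-11-10.
2013-11-10 is a Sunday, so it moves to the next business day, 2013-11-11 (Monday).
The 15-business-day extension runs from 2013-11-11 to 2013-12-02.
Since 2013-12-02 is a Monday and not a holiday, the date is unchanged.
Deadline: 2013-12-02.

2013-12-02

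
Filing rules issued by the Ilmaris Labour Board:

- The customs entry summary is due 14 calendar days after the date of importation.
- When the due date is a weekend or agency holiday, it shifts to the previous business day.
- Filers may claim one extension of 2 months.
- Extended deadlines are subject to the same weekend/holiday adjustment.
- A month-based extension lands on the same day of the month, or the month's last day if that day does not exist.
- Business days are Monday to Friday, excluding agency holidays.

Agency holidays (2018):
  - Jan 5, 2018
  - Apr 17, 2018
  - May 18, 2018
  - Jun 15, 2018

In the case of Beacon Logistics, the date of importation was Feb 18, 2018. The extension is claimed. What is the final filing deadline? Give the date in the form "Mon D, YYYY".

Adding 14 calendar days to Feb 18, 2018 gives Mar 4, 2018.
Mar 4, 2018 is a Sunday; the preceding business day is Mar 2, 2018 (Friday).
The 2 months extension carries Mar 2, 2018 to May 2, 2018.
May 2, 2018 is a Wednesday and not a listed holiday, so it stands.
Final deadline: May 2, 2018.

May 2, 2018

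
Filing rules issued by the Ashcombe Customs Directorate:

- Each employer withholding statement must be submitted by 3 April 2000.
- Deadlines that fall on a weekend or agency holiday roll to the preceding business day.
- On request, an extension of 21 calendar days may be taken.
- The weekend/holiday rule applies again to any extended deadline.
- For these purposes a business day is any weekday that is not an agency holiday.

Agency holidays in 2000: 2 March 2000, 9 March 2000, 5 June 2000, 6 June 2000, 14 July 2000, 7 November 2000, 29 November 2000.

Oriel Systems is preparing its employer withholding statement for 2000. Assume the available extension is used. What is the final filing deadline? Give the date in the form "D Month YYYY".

Start from the fixed due date, 3 April 2000.
3 April 2000 falls on a Monday, which is a business day, so no adjustment is needed.
Applying the 21-calendar-day extension: 3 April 2000 + 21 days = 24 April 2000.
24 April 2000 falls on a Monday, which is a business day, so no adjustment is needed.
So the filing is due 24 April 2000.

24 April 2000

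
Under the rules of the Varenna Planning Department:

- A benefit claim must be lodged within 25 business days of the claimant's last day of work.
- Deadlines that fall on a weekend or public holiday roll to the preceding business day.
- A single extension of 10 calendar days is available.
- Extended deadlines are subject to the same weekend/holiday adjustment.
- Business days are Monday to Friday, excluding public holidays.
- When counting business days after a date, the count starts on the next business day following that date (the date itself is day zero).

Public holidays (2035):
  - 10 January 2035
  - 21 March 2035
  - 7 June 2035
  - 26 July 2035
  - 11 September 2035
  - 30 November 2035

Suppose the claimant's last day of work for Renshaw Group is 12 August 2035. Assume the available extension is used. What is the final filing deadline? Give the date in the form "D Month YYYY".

Counting 25 business days after 12 August 2035 (skipping weekends and listed holidays) reaches 17 September 2035.
17 September 2035 (Monday) is already a business day.
Add the 10 calendar-day extension to 17 September 2035: 27 September 2035.
27 September 2035 falls on a Thursday, which is a business day, so no adjustment is needed.
Deadline: 27 September 2035.

27 September 2035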